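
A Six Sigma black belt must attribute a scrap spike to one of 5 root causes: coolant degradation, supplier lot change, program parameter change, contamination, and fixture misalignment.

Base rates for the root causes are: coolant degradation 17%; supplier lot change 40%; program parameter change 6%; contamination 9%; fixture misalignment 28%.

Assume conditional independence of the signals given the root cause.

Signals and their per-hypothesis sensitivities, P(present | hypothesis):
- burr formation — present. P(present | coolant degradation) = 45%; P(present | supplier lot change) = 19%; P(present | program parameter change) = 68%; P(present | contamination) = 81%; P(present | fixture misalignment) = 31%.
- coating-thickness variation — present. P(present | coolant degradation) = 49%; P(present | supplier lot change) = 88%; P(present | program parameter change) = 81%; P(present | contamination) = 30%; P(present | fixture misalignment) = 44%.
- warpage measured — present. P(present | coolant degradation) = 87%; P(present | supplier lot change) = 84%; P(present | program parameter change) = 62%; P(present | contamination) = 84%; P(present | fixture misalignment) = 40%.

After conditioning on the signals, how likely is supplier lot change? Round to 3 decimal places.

By Bayes' rule with conditional independence, the unnormalized weight for each hypothesis is prior × ∏ likelihoods:
  coolant degradation: 0.17 × 0.45 × 0.49 × 0.87 = 0.032612
  supplier lot change: 0.40 × 0.19 × 0.88 × 0.84 = 0.056179
  program parameter change: 0.06 × 0.68 × 0.81 × 0.62 = 0.02049
  contamination: 0.09 × 0.81 × 0.30 × 0.84 = 0.018371
  fixture misalignment: 0.28 × 0.31 × 0.44 × 0.40 = 0.015277
The unnormalized weights sum to 0.14293.
P(supplier lot change | evidence) = 0.056179 / 0.14293 ≈ 0.393.

0.393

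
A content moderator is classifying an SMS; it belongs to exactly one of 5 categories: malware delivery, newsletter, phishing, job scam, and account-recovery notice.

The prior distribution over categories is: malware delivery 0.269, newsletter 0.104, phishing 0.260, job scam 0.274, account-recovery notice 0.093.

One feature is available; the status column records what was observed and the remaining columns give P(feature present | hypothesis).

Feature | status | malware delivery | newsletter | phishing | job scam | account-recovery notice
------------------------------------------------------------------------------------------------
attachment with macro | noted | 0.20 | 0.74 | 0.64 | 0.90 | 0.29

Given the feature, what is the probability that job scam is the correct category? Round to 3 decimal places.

0.432

For each hypothesis, the unnormalized posterior weight is prior × likelihood:
  malware delivery: 0.269 × 0.20 = 0.0538
  newsletter: 0.104 × 0.74 = 0.07696
  phishing: 0.260 × 0.64 = 0.1664
  job scam: 0.274 × 0.90 = 0.2466
  account-recovery notice: 0.093 × 0.29 = 0.02697
The unnormalized weights sum to 0.57073.
P(job scam | evidence) = 0.2466 / 0.57073 ≈ 0.432.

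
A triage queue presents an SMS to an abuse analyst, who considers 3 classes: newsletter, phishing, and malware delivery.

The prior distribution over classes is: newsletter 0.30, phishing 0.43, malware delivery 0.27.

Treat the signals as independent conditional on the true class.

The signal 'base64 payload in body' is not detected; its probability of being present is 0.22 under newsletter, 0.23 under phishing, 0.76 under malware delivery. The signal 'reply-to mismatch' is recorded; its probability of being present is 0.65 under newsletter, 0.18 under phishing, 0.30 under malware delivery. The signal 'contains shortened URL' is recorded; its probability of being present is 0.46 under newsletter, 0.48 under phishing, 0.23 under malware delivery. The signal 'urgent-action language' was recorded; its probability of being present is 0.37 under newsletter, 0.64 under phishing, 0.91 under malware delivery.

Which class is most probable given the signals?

newsletter

For each hypothesis, the unnormalized posterior weight is prior × product of the signal likelihoods (using 1 − P(present | H) for each absent signal):
  newsletter: 0.30 × (1 − 0.22) × 0.65 × 0.46 × 0.37 = 0.025887
  phishing: 0.43 × (1 − 0.23) × 0.18 × 0.48 × 0.64 = 0.018309
  malware delivery: 0.27 × (1 − 0.76) × 0.30 × 0.23 × 0.91 = 0.0040688
Marginal likelihood of the evidence = 0.048265.
P(newsletter | evidence) ≈ 0.025887 / 0.048265 ≈ 0.536
P(phishing | evidence) ≈ 0.018309 / 0.048265 ≈ 0.379
P(malware delivery | evidence) ≈ 0.0040688 / 0.048265 ≈ 0.084
The largest is 0.536, so newsletter is most probable.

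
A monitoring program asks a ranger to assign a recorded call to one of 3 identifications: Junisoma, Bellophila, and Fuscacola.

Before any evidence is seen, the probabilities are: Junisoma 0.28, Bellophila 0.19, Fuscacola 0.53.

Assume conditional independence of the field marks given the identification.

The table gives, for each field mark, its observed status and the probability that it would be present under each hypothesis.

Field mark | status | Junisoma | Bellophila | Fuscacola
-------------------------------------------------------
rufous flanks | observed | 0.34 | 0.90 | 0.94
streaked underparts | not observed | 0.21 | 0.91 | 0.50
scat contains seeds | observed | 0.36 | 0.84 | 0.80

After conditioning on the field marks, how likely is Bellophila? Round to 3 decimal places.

For each hypothesis, the unnormalized posterior weight is prior × product of the field mark likelihoods (using 1 − P(present | H) for each absent field mark):
  Junisoma: 0.28 × 0.34 × (1 − 0.21) × 0.36 = 0.027075
  Bellophila: 0.19 × 0.90 × (1 − 0.91) × 0.84 = 0.012928
  Fuscacola: 0.53 × 0.94 × (1 − 0.50) × 0.80 = 0.19928
Normalizing constant Z = 0.027075 + 0.012928 + 0.19928 = 0.23928.
P(Bellophila | evidence) = 0.012928 / 0.23928 ≈ 0.054.

0.054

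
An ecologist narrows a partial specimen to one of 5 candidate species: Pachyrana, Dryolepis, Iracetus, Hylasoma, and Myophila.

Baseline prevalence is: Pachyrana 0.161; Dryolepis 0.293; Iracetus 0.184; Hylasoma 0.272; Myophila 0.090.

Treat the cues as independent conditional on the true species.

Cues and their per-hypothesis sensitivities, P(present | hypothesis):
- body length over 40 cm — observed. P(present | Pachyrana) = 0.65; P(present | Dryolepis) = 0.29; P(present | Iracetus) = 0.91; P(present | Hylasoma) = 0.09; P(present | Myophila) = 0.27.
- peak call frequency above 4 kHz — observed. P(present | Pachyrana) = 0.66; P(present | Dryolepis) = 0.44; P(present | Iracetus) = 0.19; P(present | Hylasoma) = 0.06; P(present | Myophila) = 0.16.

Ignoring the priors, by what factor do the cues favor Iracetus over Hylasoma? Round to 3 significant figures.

32.0

The Bayes factor is the ratio of the joint likelihoods of the cue pattern under the two hypotheses.
  Iracetus: 0.91 × 0.19 = 0.1729
  Hylasoma: 0.09 × 0.06 = 0.0054
Bayes factor = 0.1729 / 0.0054 ≈ 32.0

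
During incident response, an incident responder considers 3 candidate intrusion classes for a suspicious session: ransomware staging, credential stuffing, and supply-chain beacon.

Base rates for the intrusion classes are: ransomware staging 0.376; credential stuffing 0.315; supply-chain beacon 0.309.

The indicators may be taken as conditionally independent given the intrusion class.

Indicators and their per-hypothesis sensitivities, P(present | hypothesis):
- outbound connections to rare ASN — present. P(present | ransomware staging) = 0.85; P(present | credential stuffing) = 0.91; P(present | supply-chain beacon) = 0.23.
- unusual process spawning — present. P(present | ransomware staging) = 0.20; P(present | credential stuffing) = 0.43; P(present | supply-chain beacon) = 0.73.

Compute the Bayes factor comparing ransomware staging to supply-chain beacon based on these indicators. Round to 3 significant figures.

The Bayes factor is the ratio of the joint likelihoods of the indicator pattern under the two hypotheses.
  ransomware staging: 0.85 × 0.20 = 0.17
  supply-chain beacon: 0.23 × 0.73 = 0.1679
Bayes factor = 0.17 / 0.1679 ≈ 1.01

1.01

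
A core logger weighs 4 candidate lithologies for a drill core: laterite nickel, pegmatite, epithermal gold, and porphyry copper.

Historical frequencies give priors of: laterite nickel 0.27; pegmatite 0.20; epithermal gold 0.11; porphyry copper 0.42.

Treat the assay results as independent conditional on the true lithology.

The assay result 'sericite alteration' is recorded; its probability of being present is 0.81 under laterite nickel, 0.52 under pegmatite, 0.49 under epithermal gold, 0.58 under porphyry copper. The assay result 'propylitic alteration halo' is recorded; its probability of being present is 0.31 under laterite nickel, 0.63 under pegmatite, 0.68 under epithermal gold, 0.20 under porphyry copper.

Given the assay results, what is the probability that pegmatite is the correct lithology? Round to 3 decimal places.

For each hypothesis, the unnormalized posterior weight is prior × product of the assay result likelihoods:
  laterite nickel: 0.27 × 0.81 × 0.31 = 0.067797
  pegmatite: 0.20 × 0.52 × 0.63 = 0.06552
  epithermal gold: 0.11 × 0.49 × 0.68 = 0.036652
  porphyry copper: 0.42 × 0.58 × 0.20 = 0.04872
Marginal likelihood of the evidence = 0.21869.
P(pegmatite | evidence) = 0.06552 / 0.21869 ≈ 0.300.

0.300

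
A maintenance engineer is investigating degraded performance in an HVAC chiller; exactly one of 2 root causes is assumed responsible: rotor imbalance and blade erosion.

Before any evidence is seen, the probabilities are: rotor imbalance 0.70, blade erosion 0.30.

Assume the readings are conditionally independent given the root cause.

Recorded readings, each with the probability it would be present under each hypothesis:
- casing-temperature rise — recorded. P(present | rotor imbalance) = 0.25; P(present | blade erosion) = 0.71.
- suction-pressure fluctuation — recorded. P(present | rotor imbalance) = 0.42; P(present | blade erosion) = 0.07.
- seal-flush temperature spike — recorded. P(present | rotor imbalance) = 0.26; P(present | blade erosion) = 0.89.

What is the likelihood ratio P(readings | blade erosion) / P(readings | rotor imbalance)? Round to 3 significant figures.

The Bayes factor is the ratio of the joint likelihoods of the reading pattern under the two hypotheses.
  blade erosion: 0.71 × 0.07 × 0.89 = 0.044233
  rotor imbalance: 0.25 × 0.42 × 0.26 = 0.0273
Bayes factor = 0.044233 / 0.0273 ≈ 1.62

1.62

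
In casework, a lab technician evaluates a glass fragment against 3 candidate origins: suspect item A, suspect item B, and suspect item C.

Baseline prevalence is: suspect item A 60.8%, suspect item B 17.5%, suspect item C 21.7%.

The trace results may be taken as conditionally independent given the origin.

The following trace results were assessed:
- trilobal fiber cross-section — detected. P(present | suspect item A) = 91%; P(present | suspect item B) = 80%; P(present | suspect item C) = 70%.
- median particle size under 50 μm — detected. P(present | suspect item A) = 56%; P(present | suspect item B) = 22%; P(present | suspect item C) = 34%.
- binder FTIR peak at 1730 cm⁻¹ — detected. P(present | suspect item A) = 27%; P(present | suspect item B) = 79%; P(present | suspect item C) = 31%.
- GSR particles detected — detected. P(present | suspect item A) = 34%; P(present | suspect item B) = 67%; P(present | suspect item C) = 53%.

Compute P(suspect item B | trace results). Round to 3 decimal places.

0.306

By Bayes' rule with conditional independence, the unnormalized weight for each hypothesis is prior × ∏ likelihoods:
  suspect item A: 0.608 × 0.91 × 0.56 × 0.27 × 0.34 = 0.028443
  suspect item B: 0.175 × 0.80 × 0.22 × 0.79 × 0.67 = 0.016302
  suspect item C: 0.217 × 0.70 × 0.34 × 0.31 × 0.53 = 0.0084854
Normalizing constant Z = 0.028443 + 0.016302 + 0.0084854 = 0.053231.
P(suspect item B | evidence) = 0.016302 / 0.053231 ≈ 0.306.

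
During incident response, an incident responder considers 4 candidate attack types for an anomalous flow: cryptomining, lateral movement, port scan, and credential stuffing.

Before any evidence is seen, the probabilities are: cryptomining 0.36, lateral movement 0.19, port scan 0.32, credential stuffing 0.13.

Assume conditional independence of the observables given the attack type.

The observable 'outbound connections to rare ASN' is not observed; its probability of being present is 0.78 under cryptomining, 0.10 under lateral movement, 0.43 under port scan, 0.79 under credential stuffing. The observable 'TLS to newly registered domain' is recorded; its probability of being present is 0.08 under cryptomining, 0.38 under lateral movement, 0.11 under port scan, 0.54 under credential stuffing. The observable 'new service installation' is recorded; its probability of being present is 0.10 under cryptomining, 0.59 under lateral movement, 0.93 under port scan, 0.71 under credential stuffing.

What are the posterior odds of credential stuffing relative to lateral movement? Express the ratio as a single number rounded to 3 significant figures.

0.273

The normalizing constant cancels in an odds ratio, so compute prior × likelihood for the two hypotheses only (using 1 − P(present | H) for each absent observable):
  credential stuffing: 0.13 × (1 − 0.79) × 0.54 × 0.71 = 0.010467
  lateral movement: 0.19 × (1 − 0.10) × 0.38 × 0.59 = 0.038338
Odds(credential stuffing : lateral movement) = 0.010467 / 0.038338 ≈ 0.273.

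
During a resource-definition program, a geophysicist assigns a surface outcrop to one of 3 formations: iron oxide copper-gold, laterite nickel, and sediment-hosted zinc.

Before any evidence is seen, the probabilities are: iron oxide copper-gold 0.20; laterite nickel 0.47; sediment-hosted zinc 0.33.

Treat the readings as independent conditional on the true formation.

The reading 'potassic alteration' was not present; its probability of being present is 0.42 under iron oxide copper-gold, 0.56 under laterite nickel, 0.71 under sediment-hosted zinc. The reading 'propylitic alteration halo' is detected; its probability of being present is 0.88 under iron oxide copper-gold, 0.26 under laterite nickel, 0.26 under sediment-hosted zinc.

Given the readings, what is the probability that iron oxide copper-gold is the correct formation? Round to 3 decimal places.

By Bayes' rule with conditional independence, the unnormalized weight for each hypothesis is prior × ∏ likelihoods (using 1 − P(present | H) for each absent reading):
  iron oxide copper-gold: 0.20 × (1 − 0.42) × 0.88 = 0.10208
  laterite nickel: 0.47 × (1 − 0.56) × 0.26 = 0.053768
  sediment-hosted zinc: 0.33 × (1 − 0.71) × 0.26 = 0.024882
Normalizing constant Z = 0.10208 + 0.053768 + 0.024882 = 0.18073.
P(iron oxide copper-gold | evidence) = 0.10208 / 0.18073 ≈ 0.565.

0.565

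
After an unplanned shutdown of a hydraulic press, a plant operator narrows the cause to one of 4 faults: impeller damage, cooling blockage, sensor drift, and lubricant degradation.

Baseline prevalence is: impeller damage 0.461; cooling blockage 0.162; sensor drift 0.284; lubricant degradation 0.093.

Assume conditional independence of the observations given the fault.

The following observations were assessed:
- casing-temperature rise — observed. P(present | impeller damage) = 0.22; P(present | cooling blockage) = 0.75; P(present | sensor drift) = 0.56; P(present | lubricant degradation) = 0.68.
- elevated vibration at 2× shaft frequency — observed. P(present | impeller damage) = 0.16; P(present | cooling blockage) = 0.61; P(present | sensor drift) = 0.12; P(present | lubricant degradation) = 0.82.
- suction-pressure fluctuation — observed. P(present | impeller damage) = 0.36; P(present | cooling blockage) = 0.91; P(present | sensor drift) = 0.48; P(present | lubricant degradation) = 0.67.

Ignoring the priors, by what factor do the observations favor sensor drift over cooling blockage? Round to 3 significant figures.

Take the product of per-observation likelihoods under each hypothesis, then divide.
  sensor drift: 0.56 × 0.12 × 0.48 = 0.032256
  cooling blockage: 0.75 × 0.61 × 0.91 = 0.41633
Bayes factor = 0.032256 / 0.41633 ≈ 0.0775

0.0775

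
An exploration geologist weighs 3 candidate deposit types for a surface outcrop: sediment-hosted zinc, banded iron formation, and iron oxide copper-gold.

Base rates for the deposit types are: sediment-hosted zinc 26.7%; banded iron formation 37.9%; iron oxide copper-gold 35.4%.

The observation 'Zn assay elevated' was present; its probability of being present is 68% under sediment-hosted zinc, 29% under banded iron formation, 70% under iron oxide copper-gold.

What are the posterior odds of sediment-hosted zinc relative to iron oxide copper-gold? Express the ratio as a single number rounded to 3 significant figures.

Posterior odds equal prior odds times the likelihood ratio; only the two competing hypotheses matter.
  sediment-hosted zinc: 0.267 × 0.68 = 0.18156
  iron oxide copper-gold: 0.354 × 0.70 = 0.2478
Posterior odds = 0.18156 / 0.2478 ≈ 0.733.

0.733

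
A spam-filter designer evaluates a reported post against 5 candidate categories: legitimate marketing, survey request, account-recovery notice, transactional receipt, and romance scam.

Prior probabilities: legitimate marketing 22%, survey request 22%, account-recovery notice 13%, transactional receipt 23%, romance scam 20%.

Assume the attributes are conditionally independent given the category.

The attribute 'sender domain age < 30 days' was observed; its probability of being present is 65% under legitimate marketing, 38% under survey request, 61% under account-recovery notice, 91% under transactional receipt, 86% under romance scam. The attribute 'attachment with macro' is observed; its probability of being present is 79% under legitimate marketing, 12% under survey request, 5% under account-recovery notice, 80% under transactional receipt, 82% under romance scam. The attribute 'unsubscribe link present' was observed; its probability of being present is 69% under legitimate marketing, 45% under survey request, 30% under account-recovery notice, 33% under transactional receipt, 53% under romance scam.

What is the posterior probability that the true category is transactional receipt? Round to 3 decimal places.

By Bayes' rule with conditional independence, the unnormalized weight for each hypothesis is prior × ∏ likelihoods:
  legitimate marketing: 0.22 × 0.65 × 0.79 × 0.69 = 0.077949
  survey request: 0.22 × 0.38 × 0.12 × 0.45 = 0.0045144
  account-recovery notice: 0.13 × 0.61 × 0.05 × 0.30 = 0.0011895
  transactional receipt: 0.23 × 0.91 × 0.80 × 0.33 = 0.055255
  romance scam: 0.20 × 0.86 × 0.82 × 0.53 = 0.074751
Normalizing constant Z = 0.077949 + 0.0045144 + 0.0011895 + 0.055255 + 0.074751 = 0.21366.
P(transactional receipt | evidence) = 0.055255 / 0.21366 ≈ 0.259.

0.259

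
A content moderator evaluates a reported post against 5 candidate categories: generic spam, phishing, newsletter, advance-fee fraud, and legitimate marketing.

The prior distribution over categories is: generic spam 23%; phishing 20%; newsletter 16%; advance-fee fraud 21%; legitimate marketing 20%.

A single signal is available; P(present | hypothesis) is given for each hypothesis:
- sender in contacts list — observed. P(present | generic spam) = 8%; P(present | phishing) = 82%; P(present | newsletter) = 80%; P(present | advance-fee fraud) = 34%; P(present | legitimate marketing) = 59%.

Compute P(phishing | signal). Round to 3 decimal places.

For each hypothesis, the unnormalized posterior weight is prior × likelihood:
  generic spam: 0.23 × 0.08 = 0.0184
  phishing: 0.20 × 0.82 = 0.164
  newsletter: 0.16 × 0.80 = 0.128
  advance-fee fraud: 0.21 × 0.34 = 0.0714
  legitimate marketing: 0.20 × 0.59 = 0.118
Marginal likelihood of the evidence = 0.4998.
P(phishing | evidence) = 0.164 / 0.4998 ≈ 0.328.

0.328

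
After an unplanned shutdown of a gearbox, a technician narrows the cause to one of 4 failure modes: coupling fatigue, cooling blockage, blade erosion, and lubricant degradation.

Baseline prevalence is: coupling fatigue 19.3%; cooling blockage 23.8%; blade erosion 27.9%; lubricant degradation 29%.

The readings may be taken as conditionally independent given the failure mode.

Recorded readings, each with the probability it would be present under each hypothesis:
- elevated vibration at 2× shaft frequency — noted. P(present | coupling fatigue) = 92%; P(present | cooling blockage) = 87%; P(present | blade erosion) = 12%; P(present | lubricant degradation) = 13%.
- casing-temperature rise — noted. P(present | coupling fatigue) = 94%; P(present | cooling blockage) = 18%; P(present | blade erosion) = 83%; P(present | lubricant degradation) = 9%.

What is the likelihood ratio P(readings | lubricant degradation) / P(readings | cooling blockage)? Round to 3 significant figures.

Take the product of per-reading likelihoods under each hypothesis, then divide.
  lubricant degradation: 0.13 × 0.09 = 0.0117
  cooling blockage: 0.87 × 0.18 = 0.1566
Bayes factor = 0.0117 / 0.1566 ≈ 0.0747

0.0747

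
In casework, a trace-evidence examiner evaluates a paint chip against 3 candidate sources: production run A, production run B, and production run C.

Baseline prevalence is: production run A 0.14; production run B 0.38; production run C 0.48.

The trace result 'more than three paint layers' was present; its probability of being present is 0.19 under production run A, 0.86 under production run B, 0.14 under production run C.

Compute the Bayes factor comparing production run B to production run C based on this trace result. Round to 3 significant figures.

6.14

The Bayes factor is the ratio of the two likelihoods.
  production run B: 0.86
  production run C: 0.14
Bayes factor = 0.86 / 0.14 ≈ 6.14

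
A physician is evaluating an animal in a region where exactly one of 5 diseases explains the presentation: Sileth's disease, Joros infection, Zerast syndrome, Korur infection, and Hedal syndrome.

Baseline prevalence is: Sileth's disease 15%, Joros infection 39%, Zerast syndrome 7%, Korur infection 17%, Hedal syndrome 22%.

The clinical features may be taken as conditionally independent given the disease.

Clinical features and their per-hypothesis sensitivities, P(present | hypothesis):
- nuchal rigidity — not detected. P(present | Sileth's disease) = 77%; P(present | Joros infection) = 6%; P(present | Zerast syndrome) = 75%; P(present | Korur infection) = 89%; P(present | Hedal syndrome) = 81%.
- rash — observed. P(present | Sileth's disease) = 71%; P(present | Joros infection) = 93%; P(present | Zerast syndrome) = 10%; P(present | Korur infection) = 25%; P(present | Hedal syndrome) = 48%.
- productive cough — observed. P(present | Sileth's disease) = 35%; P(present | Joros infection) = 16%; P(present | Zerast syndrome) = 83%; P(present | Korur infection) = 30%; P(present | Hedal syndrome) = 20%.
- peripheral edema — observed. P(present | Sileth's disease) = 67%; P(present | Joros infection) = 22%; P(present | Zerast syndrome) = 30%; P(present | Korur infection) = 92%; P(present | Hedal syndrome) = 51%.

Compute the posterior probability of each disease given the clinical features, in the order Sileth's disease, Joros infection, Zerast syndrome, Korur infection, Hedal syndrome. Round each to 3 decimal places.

For each hypothesis, the unnormalized posterior weight is prior × product of the clinical feature likelihoods (using 1 − P(present | H) for each absent clinical feature):
  Sileth's disease: 0.15 × (1 − 0.77) × 0.71 × 0.35 × 0.67 = 0.0057441
  Joros infection: 0.39 × (1 − 0.06) × 0.93 × 0.16 × 0.22 = 0.012001
  Zerast syndrome: 0.07 × (1 − 0.75) × 0.10 × 0.83 × 0.30 = 0.00043575
  Korur infection: 0.17 × (1 − 0.89) × 0.25 × 0.30 × 0.92 = 0.0012903
  Hedal syndrome: 0.22 × (1 − 0.81) × 0.48 × 0.20 × 0.51 = 0.0020465
Marginal likelihood of the evidence = 0.021518.
P(Sileth's disease | evidence) = 0.0057441 / 0.021518 ≈ 0.267
P(Joros infection | evidence) = 0.012001 / 0.021518 ≈ 0.558
P(Zerast syndrome | evidence) = 0.00043575 / 0.021518 ≈ 0.020
P(Korur infection | evidence) = 0.0012903 / 0.021518 ≈ 0.060
P(Hedal syndrome | evidence) = 0.0020465 / 0.021518 ≈ 0.095

0.267, 0.558, 0.020, 0.060, 0.095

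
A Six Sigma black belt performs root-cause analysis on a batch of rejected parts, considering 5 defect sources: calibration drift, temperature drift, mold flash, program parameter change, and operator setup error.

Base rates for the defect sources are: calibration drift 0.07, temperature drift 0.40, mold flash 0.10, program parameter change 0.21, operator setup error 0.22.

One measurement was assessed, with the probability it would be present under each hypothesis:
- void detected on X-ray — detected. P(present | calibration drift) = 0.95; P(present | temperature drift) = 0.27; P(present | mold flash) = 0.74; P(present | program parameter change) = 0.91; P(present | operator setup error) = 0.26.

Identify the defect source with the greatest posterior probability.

program parameter change

Multiply each prior by the likelihood of the measurement:
  calibration drift: 0.07 × 0.95 = 0.0665
  temperature drift: 0.40 × 0.27 = 0.108
  mold flash: 0.10 × 0.74 = 0.074
  program parameter change: 0.21 × 0.91 = 0.1911
  operator setup error: 0.22 × 0.26 = 0.0572
The unnormalized weights sum to 0.4968.
P(calibration drift | evidence) ≈ 0.0665 / 0.4968 ≈ 0.134
P(temperature drift | evidence) ≈ 0.108 / 0.4968 ≈ 0.217
P(mold flash | evidence) ≈ 0.074 / 0.4968 ≈ 0.149
P(program parameter change | evidence) ≈ 0.1911 / 0.4968 ≈ 0.385
P(operator setup error | evidence) ≈ 0.0572 / 0.4968 ≈ 0.115
The largest is 0.385, so program parameter change is most probable.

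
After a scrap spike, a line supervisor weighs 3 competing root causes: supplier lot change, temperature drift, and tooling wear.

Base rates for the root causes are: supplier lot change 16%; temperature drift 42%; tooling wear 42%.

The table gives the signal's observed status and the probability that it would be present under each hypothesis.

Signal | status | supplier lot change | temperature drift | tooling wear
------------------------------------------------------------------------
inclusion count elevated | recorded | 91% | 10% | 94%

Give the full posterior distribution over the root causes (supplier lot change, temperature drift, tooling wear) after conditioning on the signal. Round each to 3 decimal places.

0.250, 0.072, 0.678

Multiply each prior by the likelihood of the signal:
  supplier lot change: 0.16 × 0.91 = 0.1456
  temperature drift: 0.42 × 0.10 = 0.042
  tooling wear: 0.42 × 0.94 = 0.3948
Marginal likelihood of the evidence = 0.5824.
P(supplier lot change | evidence) = 0.1456 / 0.5824 ≈ 0.250
P(temperature drift | evidence) = 0.042 / 0.5824 ≈ 0.072
P(tooling wear | evidence) = 0.3948 / 0.5824 ≈ 0.678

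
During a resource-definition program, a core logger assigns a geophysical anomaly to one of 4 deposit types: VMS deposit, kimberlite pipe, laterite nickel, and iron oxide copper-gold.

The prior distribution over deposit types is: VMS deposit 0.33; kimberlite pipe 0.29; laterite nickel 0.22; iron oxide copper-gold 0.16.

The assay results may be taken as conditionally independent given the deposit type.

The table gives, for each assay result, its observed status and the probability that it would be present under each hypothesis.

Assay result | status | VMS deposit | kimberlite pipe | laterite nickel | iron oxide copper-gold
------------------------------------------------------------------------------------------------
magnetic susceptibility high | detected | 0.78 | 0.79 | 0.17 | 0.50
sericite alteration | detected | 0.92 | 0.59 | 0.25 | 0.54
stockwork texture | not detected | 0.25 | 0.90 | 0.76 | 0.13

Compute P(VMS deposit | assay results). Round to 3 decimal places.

By Bayes' rule with conditional independence, the unnormalized weight for each hypothesis is prior × ∏ likelihoods (using 1 − P(present | H) for each absent assay result):
  VMS deposit: 0.33 × 0.78 × 0.92 × (1 − 0.25) = 0.17761
  kimberlite pipe: 0.29 × 0.79 × 0.59 × (1 − 0.90) = 0.013517
  laterite nickel: 0.22 × 0.17 × 0.25 × (1 − 0.76) = 0.002244
  iron oxide copper-gold: 0.16 × 0.50 × 0.54 × (1 − 0.13) = 0.037584
Marginal likelihood of the evidence = 0.23095.
P(VMS deposit | evidence) = 0.17761 / 0.23095 ≈ 0.769.

0.769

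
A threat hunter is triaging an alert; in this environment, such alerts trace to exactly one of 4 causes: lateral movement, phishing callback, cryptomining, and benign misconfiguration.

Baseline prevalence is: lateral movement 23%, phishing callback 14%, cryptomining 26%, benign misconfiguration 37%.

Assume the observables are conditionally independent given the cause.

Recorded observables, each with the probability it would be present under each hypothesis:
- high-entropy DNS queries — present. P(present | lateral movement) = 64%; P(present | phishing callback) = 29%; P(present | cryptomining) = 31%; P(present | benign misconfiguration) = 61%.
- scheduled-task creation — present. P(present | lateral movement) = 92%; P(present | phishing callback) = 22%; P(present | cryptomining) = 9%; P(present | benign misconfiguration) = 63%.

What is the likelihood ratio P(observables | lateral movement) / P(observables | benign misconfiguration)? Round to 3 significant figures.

The Bayes factor is the ratio of the joint likelihoods of the observable pattern under the two hypotheses.
  lateral movement: 0.64 × 0.92 = 0.5888
  benign misconfiguration: 0.61 × 0.63 = 0.3843
Bayes factor = 0.5888 / 0.3843 ≈ 1.53

1.53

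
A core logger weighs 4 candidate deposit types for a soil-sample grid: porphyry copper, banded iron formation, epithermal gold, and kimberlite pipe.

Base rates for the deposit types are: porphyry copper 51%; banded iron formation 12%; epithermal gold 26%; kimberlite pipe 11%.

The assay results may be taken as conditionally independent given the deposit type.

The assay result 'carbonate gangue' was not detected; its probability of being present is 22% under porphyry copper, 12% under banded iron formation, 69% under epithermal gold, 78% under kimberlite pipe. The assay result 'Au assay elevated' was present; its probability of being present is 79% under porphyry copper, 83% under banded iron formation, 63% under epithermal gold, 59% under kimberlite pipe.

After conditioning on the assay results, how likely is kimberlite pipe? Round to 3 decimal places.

0.031

For each hypothesis, the unnormalized posterior weight is prior × product of the assay result likelihoods (using 1 − P(present | H) for each absent assay result):
  porphyry copper: 0.51 × (1 − 0.22) × 0.79 = 0.31426
  banded iron formation: 0.12 × (1 − 0.12) × 0.83 = 0.087648
  epithermal gold: 0.26 × (1 − 0.69) × 0.63 = 0.050778
  kimberlite pipe: 0.11 × (1 − 0.78) × 0.59 = 0.014278
The unnormalized weights sum to 0.46697.
P(kimberlite pipe | evidence) = 0.014278 / 0.46697 ≈ 0.031.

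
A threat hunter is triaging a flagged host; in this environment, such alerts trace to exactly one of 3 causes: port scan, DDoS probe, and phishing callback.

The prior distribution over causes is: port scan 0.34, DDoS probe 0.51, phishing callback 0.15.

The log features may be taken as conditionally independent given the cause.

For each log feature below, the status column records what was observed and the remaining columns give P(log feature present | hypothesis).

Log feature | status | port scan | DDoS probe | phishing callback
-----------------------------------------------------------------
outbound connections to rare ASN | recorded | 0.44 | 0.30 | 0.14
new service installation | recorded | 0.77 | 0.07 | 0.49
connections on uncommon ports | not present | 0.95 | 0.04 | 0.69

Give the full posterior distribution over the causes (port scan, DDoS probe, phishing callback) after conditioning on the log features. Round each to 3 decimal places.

0.299, 0.535, 0.166

Multiply each prior by the joint likelihood of the log feature pattern (using 1 − P(present | H) for each absent log feature):
  port scan: 0.34 × 0.44 × 0.77 × (1 − 0.95) = 0.0057596
  DDoS probe: 0.51 × 0.30 × 0.07 × (1 − 0.04) = 0.010282
  phishing callback: 0.15 × 0.14 × 0.49 × (1 − 0.69) = 0.0031899
Marginal likelihood of the evidence = 0.019231.
P(port scan | evidence) = 0.0057596 / 0.019231 ≈ 0.299
P(DDoS probe | evidence) = 0.010282 / 0.019231 ≈ 0.535
P(phishing callback | evidence) = 0.0031899 / 0.019231 ≈ 0.166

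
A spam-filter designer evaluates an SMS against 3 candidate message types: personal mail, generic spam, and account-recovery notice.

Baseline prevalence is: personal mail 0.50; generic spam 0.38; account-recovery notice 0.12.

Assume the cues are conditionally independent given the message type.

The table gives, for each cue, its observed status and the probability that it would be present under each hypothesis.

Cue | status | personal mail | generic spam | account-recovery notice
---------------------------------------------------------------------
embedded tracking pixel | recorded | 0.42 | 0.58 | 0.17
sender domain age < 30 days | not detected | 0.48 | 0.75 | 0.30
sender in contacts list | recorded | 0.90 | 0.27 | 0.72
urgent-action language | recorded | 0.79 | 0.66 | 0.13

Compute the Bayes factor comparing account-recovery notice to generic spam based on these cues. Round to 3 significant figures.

Joint likelihood of the cue pattern under each hypothesis (using 1 − P(present | H) for each absent cue):
  account-recovery notice: 0.17 × (1 − 0.30) × 0.72 × 0.13 = 0.011138
  generic spam: 0.58 × (1 − 0.75) × 0.27 × 0.66 = 0.025839
Bayes factor = 0.011138 / 0.025839 ≈ 0.431

0.431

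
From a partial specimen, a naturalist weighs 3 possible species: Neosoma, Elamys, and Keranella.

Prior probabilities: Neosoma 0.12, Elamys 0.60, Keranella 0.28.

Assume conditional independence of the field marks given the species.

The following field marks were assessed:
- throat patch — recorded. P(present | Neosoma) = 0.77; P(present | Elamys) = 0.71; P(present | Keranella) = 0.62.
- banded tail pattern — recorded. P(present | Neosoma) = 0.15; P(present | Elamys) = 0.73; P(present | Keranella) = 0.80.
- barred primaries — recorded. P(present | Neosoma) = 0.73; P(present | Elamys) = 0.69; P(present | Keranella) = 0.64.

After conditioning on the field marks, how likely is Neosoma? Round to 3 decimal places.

0.032

For each hypothesis, the unnormalized posterior weight is prior × product of the field mark likelihoods:
  Neosoma: 0.12 × 0.77 × 0.15 × 0.73 = 0.010118
  Elamys: 0.60 × 0.71 × 0.73 × 0.69 = 0.21458
  Keranella: 0.28 × 0.62 × 0.80 × 0.64 = 0.088883
Marginal likelihood of the evidence = 0.31358.
P(Neosoma | evidence) = 0.010118 / 0.31358 ≈ 0.032.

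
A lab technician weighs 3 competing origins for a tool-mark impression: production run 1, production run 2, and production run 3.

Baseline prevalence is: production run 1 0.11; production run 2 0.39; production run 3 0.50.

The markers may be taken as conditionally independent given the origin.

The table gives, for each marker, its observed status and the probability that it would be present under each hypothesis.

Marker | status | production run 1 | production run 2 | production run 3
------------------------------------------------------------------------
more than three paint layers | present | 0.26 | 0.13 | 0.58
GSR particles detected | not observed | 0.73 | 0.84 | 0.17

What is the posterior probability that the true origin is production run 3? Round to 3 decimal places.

0.938

For each hypothesis, the unnormalized posterior weight is prior × product of the marker likelihoods (using 1 − P(present | H) for each absent marker):
  production run 1: 0.11 × 0.26 × (1 − 0.73) = 0.007722
  production run 2: 0.39 × 0.13 × (1 − 0.84) = 0.008112
  production run 3: 0.50 × 0.58 × (1 − 0.17) = 0.2407
Normalizing constant Z = 0.007722 + 0.008112 + 0.2407 = 0.25653.
P(production run 3 | evidence) = 0.2407 / 0.25653 ≈ 0.938.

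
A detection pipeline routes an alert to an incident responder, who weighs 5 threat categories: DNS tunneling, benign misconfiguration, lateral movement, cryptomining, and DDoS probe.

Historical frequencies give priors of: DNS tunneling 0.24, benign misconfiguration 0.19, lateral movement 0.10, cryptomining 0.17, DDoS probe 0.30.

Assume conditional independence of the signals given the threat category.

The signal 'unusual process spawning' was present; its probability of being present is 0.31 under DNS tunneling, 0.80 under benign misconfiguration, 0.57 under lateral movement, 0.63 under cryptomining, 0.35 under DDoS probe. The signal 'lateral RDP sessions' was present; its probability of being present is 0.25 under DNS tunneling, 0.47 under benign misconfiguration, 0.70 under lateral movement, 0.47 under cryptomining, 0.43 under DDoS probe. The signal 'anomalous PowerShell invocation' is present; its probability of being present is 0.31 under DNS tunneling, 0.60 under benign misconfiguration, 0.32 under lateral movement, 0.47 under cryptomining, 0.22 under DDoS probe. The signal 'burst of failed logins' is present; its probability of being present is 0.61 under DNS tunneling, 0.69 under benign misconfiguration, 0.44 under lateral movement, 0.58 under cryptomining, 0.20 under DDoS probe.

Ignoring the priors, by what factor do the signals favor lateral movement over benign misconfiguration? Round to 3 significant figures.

The Bayes factor is the ratio of the joint likelihoods of the signal pattern under the two hypotheses.
  lateral movement: 0.57 × 0.70 × 0.32 × 0.44 = 0.056179
  benign misconfiguration: 0.80 × 0.47 × 0.60 × 0.69 = 0.15566
Bayes factor = 0.056179 / 0.15566 ≈ 0.361

0.361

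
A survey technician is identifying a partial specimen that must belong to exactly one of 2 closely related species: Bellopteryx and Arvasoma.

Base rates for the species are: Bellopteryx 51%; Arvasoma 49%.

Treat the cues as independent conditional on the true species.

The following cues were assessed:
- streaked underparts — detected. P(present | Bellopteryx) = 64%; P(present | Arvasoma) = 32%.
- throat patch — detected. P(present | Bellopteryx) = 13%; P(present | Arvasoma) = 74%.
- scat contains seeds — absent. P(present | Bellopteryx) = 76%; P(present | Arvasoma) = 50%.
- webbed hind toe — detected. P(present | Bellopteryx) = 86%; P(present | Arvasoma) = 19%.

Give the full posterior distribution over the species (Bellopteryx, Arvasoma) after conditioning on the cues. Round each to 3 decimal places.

By Bayes' rule with conditional independence, the unnormalized weight for each hypothesis is prior × ∏ likelihoods (using 1 − P(present | H) for each absent cue):
  Bellopteryx: 0.51 × 0.64 × 0.13 × (1 − 0.76) × 0.86 = 0.008758
  Arvasoma: 0.49 × 0.32 × 0.74 × (1 − 0.50) × 0.19 = 0.011023
The unnormalized weights sum to 0.019781.
P(Bellopteryx | evidence) = 0.008758 / 0.019781 ≈ 0.443
P(Arvasoma | evidence) = 0.011023 / 0.019781 ≈ 0.557

0.443, 0.557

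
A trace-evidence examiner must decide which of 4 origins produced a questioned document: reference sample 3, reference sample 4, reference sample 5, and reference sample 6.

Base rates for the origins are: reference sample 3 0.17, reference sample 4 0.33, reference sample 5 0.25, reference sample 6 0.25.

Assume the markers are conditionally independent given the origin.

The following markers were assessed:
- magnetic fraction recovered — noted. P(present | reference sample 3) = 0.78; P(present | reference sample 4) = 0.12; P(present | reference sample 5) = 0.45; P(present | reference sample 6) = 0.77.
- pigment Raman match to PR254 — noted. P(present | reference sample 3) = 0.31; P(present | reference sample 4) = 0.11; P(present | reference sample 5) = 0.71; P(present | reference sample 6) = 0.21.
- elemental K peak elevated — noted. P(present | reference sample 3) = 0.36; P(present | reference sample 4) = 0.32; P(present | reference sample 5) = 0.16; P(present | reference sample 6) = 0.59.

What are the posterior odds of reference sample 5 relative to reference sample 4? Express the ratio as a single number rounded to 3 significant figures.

The normalizing constant cancels in an odds ratio, so compute prior × likelihood for the two hypotheses only:
  reference sample 5: 0.25 × 0.45 × 0.71 × 0.16 = 0.01278
  reference sample 4: 0.33 × 0.12 × 0.11 × 0.32 = 0.0013939
Posterior odds = 0.01278 / 0.0013939 ≈ 9.17.

9.17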